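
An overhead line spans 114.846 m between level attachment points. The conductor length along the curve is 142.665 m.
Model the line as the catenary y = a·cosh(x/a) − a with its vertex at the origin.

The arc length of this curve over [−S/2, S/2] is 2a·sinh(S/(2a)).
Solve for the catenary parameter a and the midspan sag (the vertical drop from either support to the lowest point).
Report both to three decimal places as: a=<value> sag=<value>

seed: a₀ = √(S³/(24(L−S))) = √(114.846³/(24·27.819)) = 47.631848
iter 1: u=1.205559  f(a)=+2.093e+00  f'(a)=-1.347e+00  a ← 47.631848 − (+2.093e+00/-1.347e+00) = 49.185749
iter 2: u=1.167472  f(a)=+1.068e-01  f'(a)=-1.213e+00  a ← 49.185749 − (+1.068e-01/-1.213e+00) = 49.273806
iter 3: u=1.165386  f(a)=+3.110e-04  f'(a)=-1.206e+00  a ← 49.273806 − (+3.110e-04/-1.206e+00) = 49.274064
iter 4: u=1.165380  f(a)=+2.656e-09  f'(a)=-1.206e+00  a ← 49.274064 − (+2.656e-09/-1.206e+00) = 49.274064
iter 5: u=1.165380  f(a)=+0.000e+00  f'(a)=-1.206e+00  a ← 49.274064 − (+0.000e+00/-1.206e+00) = 49.274064
converged: |Δa| < 1e-12 after 5 iterations
sag = a·(cosh(S/(2a)) − 1) = 49.274064·(cosh(1.165380) − 1) = 37.422296
T_max/T_min = cosh(S/(2a)) = 1.759472

a=49.274 sag=37.422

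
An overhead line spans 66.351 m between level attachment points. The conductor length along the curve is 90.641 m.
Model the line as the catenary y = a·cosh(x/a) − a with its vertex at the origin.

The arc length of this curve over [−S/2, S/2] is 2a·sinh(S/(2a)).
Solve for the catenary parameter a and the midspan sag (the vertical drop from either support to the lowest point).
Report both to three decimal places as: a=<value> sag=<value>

seed: a₀ = √(S³/(24(L−S))) = √(66.351³/(24·24.290)) = 22.384728
iter 1: u=1.482060  f(a)=+2.812e+00  f'(a)=-2.686e+00  a ← 22.384728 − (+2.812e+00/-2.686e+00) = 23.431502
iter 2: u=1.415850  f(a)=+2.092e-01  f'(a)=-2.300e+00  a ← 23.431502 − (+2.092e-01/-2.300e+00) = 23.522490
iter 3: u=1.410374  f(a)=+1.365e-03  f'(a)=-2.270e+00  a ← 23.522490 − (+1.365e-03/-2.270e+00) = 23.523091
iter 4: u=1.410338  f(a)=+5.892e-08  f'(a)=-2.270e+00  a ← 23.523091 − (+5.892e-08/-2.270e+00) = 23.523091
iter 5: u=1.410338  f(a)=+0.000e+00  f'(a)=-2.270e+00  a ← 23.523091 − (+0.000e+00/-2.270e+00) = 23.523091
converged: |Δa| < 1e-12 after 5 iterations
sag = a·(cosh(S/(2a)) − 1) = 23.523091·(cosh(1.410338) − 1) = 27.538475
T_max/T_min = cosh(S/(2a)) = 2.170700

a=23.523 sag=27.538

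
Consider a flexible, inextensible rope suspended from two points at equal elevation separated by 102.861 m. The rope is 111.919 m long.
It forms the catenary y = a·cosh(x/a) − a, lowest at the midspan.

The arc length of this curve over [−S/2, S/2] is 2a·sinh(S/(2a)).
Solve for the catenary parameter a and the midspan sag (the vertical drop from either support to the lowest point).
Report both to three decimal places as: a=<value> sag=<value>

a=71.671 sag=19.259

seed: a₀ = √(S³/(24(L−S))) = √(102.861³/(24·9.058)) = 70.754544
iter 1: u=0.726886  f(a)=+2.423e-01  f'(a)=-2.698e-01  a ← 70.754544 − (+2.423e-01/-2.698e-01) = 71.652635
iter 2: u=0.717775  f(a)=+4.691e-03  f'(a)=-2.595e-01  a ← 71.652635 − (+4.691e-03/-2.595e-01) = 71.670714
iter 3: u=0.717594  f(a)=+1.835e-06  f'(a)=-2.593e-01  a ← 71.670714 − (+1.835e-06/-2.593e-01) = 71.670721
iter 4: u=0.717594  f(a)=+2.842e-13  f'(a)=-2.593e-01  a ← 71.670721 − (+2.842e-13/-2.593e-01) = 71.670721
converged: |Δa| < 1e-12 after 4 iterations
sag = a·(cosh(S/(2a)) − 1) = 71.670721·(cosh(0.717594) − 1) = 19.258691
T_max/T_min = cosh(S/(2a)) = 1.268711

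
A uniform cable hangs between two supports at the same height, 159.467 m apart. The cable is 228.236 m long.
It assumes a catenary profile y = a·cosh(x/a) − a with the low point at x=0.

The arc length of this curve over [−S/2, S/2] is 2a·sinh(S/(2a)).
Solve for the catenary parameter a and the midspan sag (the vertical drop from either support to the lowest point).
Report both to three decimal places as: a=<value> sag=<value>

a=52.502 sag=73.114

seed: a₀ = √(S³/(24(L−S))) = √(159.467³/(24·68.769)) = 49.568327
iter 1: u=1.608557  f(a)=+9.465e+00  f'(a)=-3.562e+00  a ← 49.568327 − (+9.465e+00/-3.562e+00) = 52.225364
iter 2: u=1.526720  f(a)=+8.143e-01  f'(a)=-2.973e+00  a ← 52.225364 − (+8.143e-01/-2.973e+00) = 52.499231
iter 3: u=1.518756  f(a)=+7.281e-03  f'(a)=-2.920e+00  a ← 52.499231 − (+7.281e-03/-2.920e+00) = 52.501724
iter 4: u=1.518683  f(a)=+5.936e-07  f'(a)=-2.920e+00  a ← 52.501724 − (+5.936e-07/-2.920e+00) = 52.501724
iter 5: u=1.518683  f(a)=+0.000e+00  f'(a)=-2.920e+00  a ← 52.501724 − (+0.000e+00/-2.920e+00) = 52.501724
converged: |Δa| < 1e-12 after 5 iterations
sag = a·(cosh(S/(2a)) − 1) = 52.501724·(cosh(1.518683) − 1) = 73.114155
T_max/T_min = cosh(S/(2a)) = 2.392605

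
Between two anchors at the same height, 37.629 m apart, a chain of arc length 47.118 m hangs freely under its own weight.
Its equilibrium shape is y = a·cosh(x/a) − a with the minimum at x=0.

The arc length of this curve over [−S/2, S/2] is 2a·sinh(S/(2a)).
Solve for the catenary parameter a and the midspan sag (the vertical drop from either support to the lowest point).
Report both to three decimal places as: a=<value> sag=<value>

a=15.844 sag=12.547

seed: a₀ = √(S³/(24(L−S))) = √(37.629³/(24·9.489)) = 15.295658
iter 1: u=1.230055  f(a)=+7.443e-01  f'(a)=-1.439e+00  a ← 15.295658 − (+7.443e-01/-1.439e+00) = 15.812906
iter 2: u=1.189819  f(a)=+3.942e-02  f'(a)=-1.290e+00  a ← 15.812906 − (+3.942e-02/-1.290e+00) = 15.843461
iter 3: u=1.187525  f(a)=+1.243e-04  f'(a)=-1.282e+00  a ← 15.843461 − (+1.243e-04/-1.282e+00) = 15.843558
iter 4: u=1.187517  f(a)=+1.244e-09  f'(a)=-1.282e+00  a ← 15.843558 − (+1.244e-09/-1.282e+00) = 15.843558
iter 5: u=1.187517  f(a)=+1.421e-14  f'(a)=-1.282e+00  a ← 15.843558 − (+1.421e-14/-1.282e+00) = 15.843558
converged: |Δa| < 1e-12 after 5 iterations
sag = a·(cosh(S/(2a)) − 1) = 15.843558·(cosh(1.187517) − 1) = 12.547370
T_max/T_min = cosh(S/(2a)) = 1.791954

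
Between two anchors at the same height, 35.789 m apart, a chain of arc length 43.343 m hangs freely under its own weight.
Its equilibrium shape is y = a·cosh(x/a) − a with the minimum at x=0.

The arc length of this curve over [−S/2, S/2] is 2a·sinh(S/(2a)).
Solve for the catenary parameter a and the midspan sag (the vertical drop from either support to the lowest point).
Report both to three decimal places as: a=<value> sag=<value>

a=16.382 sag=10.785

seed: a₀ = √(S³/(24(L−S))) = √(35.789³/(24·7.554)) = 15.901212
iter 1: u=1.125354  f(a)=+4.930e-01  f'(a)=-1.076e+00  a ← 15.901212 − (+4.930e-01/-1.076e+00) = 16.359392
iter 2: u=1.093836  f(a)=+2.211e-02  f'(a)=-9.815e-01  a ← 16.359392 − (+2.211e-02/-9.815e-01) = 16.381921
iter 3: u=1.092332  f(a)=+4.910e-05  f'(a)=-9.771e-01  a ← 16.381921 − (+4.910e-05/-9.771e-01) = 16.381972
iter 4: u=1.092329  f(a)=+2.433e-10  f'(a)=-9.771e-01  a ← 16.381972 − (+2.433e-10/-9.771e-01) = 16.381972
iter 5: u=1.092329  f(a)=-7.105e-15  f'(a)=-9.771e-01  a ← 16.381972 − (-7.105e-15/-9.771e-01) = 16.381972
converged: |Δa| < 1e-12 after 5 iterations
sag = a·(cosh(S/(2a)) − 1) = 16.381972·(cosh(1.092329) − 1) = 10.784605
T_max/T_min = cosh(S/(2a)) = 1.658322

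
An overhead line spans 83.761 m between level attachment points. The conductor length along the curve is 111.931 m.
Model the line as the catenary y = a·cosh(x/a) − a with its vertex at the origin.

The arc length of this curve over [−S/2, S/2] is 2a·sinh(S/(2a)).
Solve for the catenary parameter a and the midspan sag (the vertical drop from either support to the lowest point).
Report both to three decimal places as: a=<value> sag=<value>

seed: a₀ = √(S³/(24(L−S))) = √(83.761³/(24·28.170)) = 29.482461
iter 1: u=1.420523  f(a)=+2.983e+00  f'(a)=-2.325e+00  a ← 29.482461 − (+2.983e+00/-2.325e+00) = 30.765080
iter 2: u=1.361300  f(a)=+2.057e-01  f'(a)=-2.015e+00  a ← 30.765080 − (+2.057e-01/-2.015e+00) = 30.867166
iter 3: u=1.356798  f(a)=+1.138e-03  f'(a)=-1.993e+00  a ← 30.867166 − (+1.138e-03/-1.993e+00) = 30.867737
iter 4: u=1.356773  f(a)=+3.529e-08  f'(a)=-1.992e+00  a ← 30.867737 − (+3.529e-08/-1.992e+00) = 30.867737
iter 5: u=1.356773  f(a)=+1.421e-14  f'(a)=-1.992e+00  a ← 30.867737 − (+1.421e-14/-1.992e+00) = 30.867737
converged: |Δa| < 1e-12 after 5 iterations
sag = a·(cosh(S/(2a)) − 1) = 30.867737·(cosh(1.356773) − 1) = 33.045911
T_max/T_min = cosh(S/(2a)) = 2.070565

a=30.868 sag=33.046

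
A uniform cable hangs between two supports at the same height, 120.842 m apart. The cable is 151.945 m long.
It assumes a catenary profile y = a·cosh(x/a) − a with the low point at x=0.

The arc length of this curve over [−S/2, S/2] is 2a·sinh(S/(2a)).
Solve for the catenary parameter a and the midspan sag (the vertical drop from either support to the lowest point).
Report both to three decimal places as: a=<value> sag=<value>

seed: a₀ = √(S³/(24(L−S))) = √(120.842³/(24·31.103)) = 48.620576
iter 1: u=1.242704  f(a)=+2.492e+00  f'(a)=-1.488e+00  a ← 48.620576 − (+2.492e+00/-1.488e+00) = 50.294977
iter 2: u=1.201333  f(a)=+1.345e-01  f'(a)=-1.331e+00  a ← 50.294977 − (+1.345e-01/-1.331e+00) = 50.396000
iter 3: u=1.198925  f(a)=+4.414e-04  f'(a)=-1.323e+00  a ← 50.396000 − (+4.414e-04/-1.323e+00) = 50.396334
iter 4: u=1.198917  f(a)=+4.789e-09  f'(a)=-1.323e+00  a ← 50.396334 − (+4.789e-09/-1.323e+00) = 50.396334
iter 5: u=1.198917  f(a)=+2.842e-14  f'(a)=-1.323e+00  a ← 50.396334 − (+2.842e-14/-1.323e+00) = 50.396334
converged: |Δa| < 1e-12 after 5 iterations
sag = a·(cosh(S/(2a)) − 1) = 50.396334·(cosh(1.198917) − 1) = 40.771704
T_max/T_min = cosh(S/(2a)) = 1.809021

a=50.396 sag=40.772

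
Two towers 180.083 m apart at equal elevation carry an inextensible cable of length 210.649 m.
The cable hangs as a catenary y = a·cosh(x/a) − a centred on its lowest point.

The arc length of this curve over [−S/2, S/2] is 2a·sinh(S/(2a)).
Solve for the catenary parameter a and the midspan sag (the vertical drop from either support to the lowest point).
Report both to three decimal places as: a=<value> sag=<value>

a=91.413 sag=48.049

seed: a₀ = √(S³/(24(L−S))) = √(180.083³/(24·30.566)) = 89.224506
iter 1: u=1.009157  f(a)=+1.595e+00  f'(a)=-7.575e-01  a ← 89.224506 − (+1.595e+00/-7.575e-01) = 91.329686
iter 2: u=0.985895  f(a)=+5.818e-02  f'(a)=-7.031e-01  a ← 91.329686 − (+5.818e-02/-7.031e-01) = 91.412434
iter 3: u=0.985003  f(a)=+8.395e-05  f'(a)=-7.011e-01  a ← 91.412434 − (+8.395e-05/-7.011e-01) = 91.412554
iter 4: u=0.985001  f(a)=+1.754e-10  f'(a)=-7.011e-01  a ← 91.412554 − (+1.754e-10/-7.011e-01) = 91.412554
iter 5: u=0.985001  f(a)=-5.684e-14  f'(a)=-7.011e-01  a ← 91.412554 − (-5.684e-14/-7.011e-01) = 91.412554
converged: |Δa| < 1e-12 after 5 iterations
sag = a·(cosh(S/(2a)) − 1) = 91.412554·(cosh(0.985001) − 1) = 48.048929
T_max/T_min = cosh(S/(2a)) = 1.525627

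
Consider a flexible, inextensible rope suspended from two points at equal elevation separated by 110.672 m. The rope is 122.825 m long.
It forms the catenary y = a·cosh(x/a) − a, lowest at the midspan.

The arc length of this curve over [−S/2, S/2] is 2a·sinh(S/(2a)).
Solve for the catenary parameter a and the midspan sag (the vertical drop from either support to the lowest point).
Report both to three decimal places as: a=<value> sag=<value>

a=69.268 sag=23.304

seed: a₀ = √(S³/(24(L−S))) = √(110.672³/(24·12.153)) = 68.172507
iter 1: u=0.811706  f(a)=+4.067e-01  f'(a)=-3.806e-01  a ← 68.172507 − (+4.067e-01/-3.806e-01) = 69.241114
iter 2: u=0.799178  f(a)=+9.760e-03  f'(a)=-3.625e-01  a ← 69.241114 − (+9.760e-03/-3.625e-01) = 69.268037
iter 3: u=0.798868  f(a)=+5.927e-06  f'(a)=-3.621e-01  a ← 69.268037 − (+5.927e-06/-3.621e-01) = 69.268053
iter 4: u=0.798868  f(a)=+2.203e-12  f'(a)=-3.621e-01  a ← 69.268053 − (+2.203e-12/-3.621e-01) = 69.268053
converged: |Δa| < 1e-12 after 4 iterations
sag = a·(cosh(S/(2a)) − 1) = 69.268053·(cosh(0.798868) − 1) = 23.303856
T_max/T_min = cosh(S/(2a)) = 1.336430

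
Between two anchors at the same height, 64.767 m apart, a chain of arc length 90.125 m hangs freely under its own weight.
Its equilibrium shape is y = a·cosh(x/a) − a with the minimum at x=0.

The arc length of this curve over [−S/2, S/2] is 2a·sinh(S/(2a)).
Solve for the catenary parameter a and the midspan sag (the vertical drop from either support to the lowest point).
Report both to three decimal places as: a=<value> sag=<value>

a=22.272 sag=27.994

seed: a₀ = √(S³/(24(L−S))) = √(64.767³/(24·25.358)) = 21.128446
iter 1: u=1.532697  f(a)=+3.151e+00  f'(a)=-3.014e+00  a ← 21.128446 − (+3.151e+00/-3.014e+00) = 22.173897
iter 2: u=1.460433  f(a)=+2.489e-01  f'(a)=-2.555e+00  a ← 22.173897 − (+2.489e-01/-2.555e+00) = 22.271345
iter 3: u=1.454043  f(a)=+1.849e-03  f'(a)=-2.517e+00  a ← 22.271345 − (+1.849e-03/-2.517e+00) = 22.272079
iter 4: u=1.453995  f(a)=+1.037e-07  f'(a)=-2.517e+00  a ← 22.272079 − (+1.037e-07/-2.517e+00) = 22.272079
iter 5: u=1.453995  f(a)=+0.000e+00  f'(a)=-2.517e+00  a ← 22.272079 − (+0.000e+00/-2.517e+00) = 22.272079
converged: |Δa| < 1e-12 after 5 iterations
sag = a·(cosh(S/(2a)) − 1) = 22.272079·(cosh(1.453995) − 1) = 27.993957
T_max/T_min = cosh(S/(2a)) = 2.256908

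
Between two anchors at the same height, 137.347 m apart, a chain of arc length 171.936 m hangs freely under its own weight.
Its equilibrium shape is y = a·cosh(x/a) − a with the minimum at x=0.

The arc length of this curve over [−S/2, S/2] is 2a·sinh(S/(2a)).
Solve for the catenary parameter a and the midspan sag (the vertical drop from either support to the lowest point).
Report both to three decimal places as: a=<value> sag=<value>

seed: a₀ = √(S³/(24(L−S))) = √(137.347³/(24·34.589)) = 55.866845
iter 1: u=1.229235  f(a)=+2.709e+00  f'(a)=-1.436e+00  a ← 55.866845 − (+2.709e+00/-1.436e+00) = 57.753830
iter 2: u=1.189073  f(a)=+1.433e-01  f'(a)=-1.288e+00  a ← 57.753830 − (+1.433e-01/-1.288e+00) = 57.865145
iter 3: u=1.186785  f(a)=+4.506e-04  f'(a)=-1.279e+00  a ← 57.865145 − (+4.506e-04/-1.279e+00) = 57.865497
iter 4: u=1.186778  f(a)=+4.486e-09  f'(a)=-1.279e+00  a ← 57.865497 − (+4.486e-09/-1.279e+00) = 57.865497
iter 5: u=1.186778  f(a)=+0.000e+00  f'(a)=-1.279e+00  a ← 57.865497 − (+0.000e+00/-1.279e+00) = 57.865497
converged: |Δa| < 1e-12 after 5 iterations
sag = a·(cosh(S/(2a)) − 1) = 57.865497·(cosh(1.186778) − 1) = 45.763228
T_max/T_min = cosh(S/(2a)) = 1.790855

a=57.865 sag=45.763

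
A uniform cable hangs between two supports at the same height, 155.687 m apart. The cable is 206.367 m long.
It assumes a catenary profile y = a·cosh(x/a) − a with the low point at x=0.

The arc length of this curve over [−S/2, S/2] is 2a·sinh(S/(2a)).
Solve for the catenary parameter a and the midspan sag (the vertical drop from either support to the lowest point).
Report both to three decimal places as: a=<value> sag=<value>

seed: a₀ = √(S³/(24(L−S))) = √(155.687³/(24·50.680)) = 55.699924
iter 1: u=1.397551  f(a)=+5.186e+00  f'(a)=-2.201e+00  a ← 55.699924 − (+5.186e+00/-2.201e+00) = 58.056155
iter 2: u=1.340831  f(a)=+3.472e-01  f'(a)=-1.915e+00  a ← 58.056155 − (+3.472e-01/-1.915e+00) = 58.237452
iter 3: u=1.336657  f(a)=+1.804e-03  f'(a)=-1.895e+00  a ← 58.237452 − (+1.804e-03/-1.895e+00) = 58.238404
iter 4: u=1.336635  f(a)=+4.922e-08  f'(a)=-1.895e+00  a ← 58.238404 − (+4.922e-08/-1.895e+00) = 58.238404
iter 5: u=1.336635  f(a)=-5.684e-14  f'(a)=-1.895e+00  a ← 58.238404 − (-5.684e-14/-1.895e+00) = 58.238404
converged: |Δa| < 1e-12 after 5 iterations
sag = a·(cosh(S/(2a)) − 1) = 58.238404·(cosh(1.336635) − 1) = 60.245968
T_max/T_min = cosh(S/(2a)) = 2.034471

a=58.238 sag=60.246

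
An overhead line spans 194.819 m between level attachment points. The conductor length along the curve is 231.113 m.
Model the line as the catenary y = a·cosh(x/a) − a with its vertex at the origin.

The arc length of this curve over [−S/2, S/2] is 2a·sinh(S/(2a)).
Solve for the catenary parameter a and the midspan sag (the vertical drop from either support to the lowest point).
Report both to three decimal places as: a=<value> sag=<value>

seed: a₀ = √(S³/(24(L−S))) = √(194.819³/(24·36.294)) = 92.134849
iter 1: u=1.057249  f(a)=+2.083e+00  f'(a)=-8.795e-01  a ← 92.134849 − (+2.083e+00/-8.795e-01) = 94.503540
iter 2: u=1.030750  f(a)=+8.304e-02  f'(a)=-8.106e-01  a ← 94.503540 − (+8.304e-02/-8.106e-01) = 94.605979
iter 3: u=1.029634  f(a)=+1.441e-04  f'(a)=-8.078e-01  a ← 94.605979 − (+1.441e-04/-8.078e-01) = 94.606158
iter 4: u=1.029632  f(a)=+4.354e-10  f'(a)=-8.078e-01  a ← 94.606158 − (+4.354e-10/-8.078e-01) = 94.606158
iter 5: u=1.029632  f(a)=+2.842e-14  f'(a)=-8.078e-01  a ← 94.606158 − (+2.842e-14/-8.078e-01) = 94.606158
converged: |Δa| < 1e-12 after 5 iterations
sag = a·(cosh(S/(2a)) − 1) = 94.606158·(cosh(1.029632) − 1) = 54.737840
T_max/T_min = cosh(S/(2a)) = 1.578586

a=94.606 sag=54.738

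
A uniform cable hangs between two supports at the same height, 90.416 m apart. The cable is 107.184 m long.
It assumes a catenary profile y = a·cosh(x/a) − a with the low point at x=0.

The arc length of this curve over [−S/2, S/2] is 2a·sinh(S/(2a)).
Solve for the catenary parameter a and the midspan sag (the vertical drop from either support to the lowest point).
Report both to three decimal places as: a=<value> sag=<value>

seed: a₀ = √(S³/(24(L−S))) = √(90.416³/(24·16.768)) = 42.856992
iter 1: u=1.054857  f(a)=+9.580e-01  f'(a)=-8.731e-01  a ← 42.856992 − (+9.580e-01/-8.731e-01) = 43.954225
iter 2: u=1.028525  f(a)=+3.802e-02  f'(a)=-8.050e-01  a ← 43.954225 − (+3.802e-02/-8.050e-01) = 44.001457
iter 3: u=1.027421  f(a)=+6.539e-05  f'(a)=-8.023e-01  a ← 44.001457 − (+6.539e-05/-8.023e-01) = 44.001538
iter 4: u=1.027419  f(a)=+1.941e-10  f'(a)=-8.023e-01  a ← 44.001538 − (+1.941e-10/-8.023e-01) = 44.001538
iter 5: u=1.027419  f(a)=+1.421e-14  f'(a)=-8.023e-01  a ← 44.001538 − (+1.421e-14/-8.023e-01) = 44.001538
converged: |Δa| < 1e-12 after 5 iterations
sag = a·(cosh(S/(2a)) − 1) = 44.001538·(cosh(1.027419) − 1) = 25.339920
T_max/T_min = cosh(S/(2a)) = 1.575887

a=44.002 sag=25.340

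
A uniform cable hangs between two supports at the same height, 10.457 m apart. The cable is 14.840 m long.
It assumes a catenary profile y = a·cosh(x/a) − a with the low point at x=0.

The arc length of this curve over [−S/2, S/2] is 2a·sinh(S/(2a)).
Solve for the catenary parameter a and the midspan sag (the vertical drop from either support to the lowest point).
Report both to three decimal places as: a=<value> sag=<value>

seed: a₀ = √(S³/(24(L−S))) = √(10.457³/(24·4.383)) = 3.297003
iter 1: u=1.585834  f(a)=+5.853e-01  f'(a)=-3.390e+00  a ← 3.297003 − (+5.853e-01/-3.390e+00) = 3.469643
iter 2: u=1.506927  f(a)=+4.912e-02  f'(a)=-2.843e+00  a ← 3.469643 − (+4.912e-02/-2.843e+00) = 3.486918
iter 3: u=1.499462  f(a)=+4.159e-04  f'(a)=-2.795e+00  a ← 3.486918 − (+4.159e-04/-2.795e+00) = 3.487067
iter 4: u=1.499398  f(a)=+3.037e-08  f'(a)=-2.795e+00  a ← 3.487067 − (+3.037e-08/-2.795e+00) = 3.487067
iter 5: u=1.499398  f(a)=+0.000e+00  f'(a)=-2.795e+00  a ← 3.487067 − (+0.000e+00/-2.795e+00) = 3.487067
converged: |Δa| < 1e-12 after 5 iterations
sag = a·(cosh(S/(2a)) − 1) = 3.487067·(cosh(1.499398) − 1) = 4.711472
T_max/T_min = cosh(S/(2a)) = 2.351127

a=3.487 sag=4.711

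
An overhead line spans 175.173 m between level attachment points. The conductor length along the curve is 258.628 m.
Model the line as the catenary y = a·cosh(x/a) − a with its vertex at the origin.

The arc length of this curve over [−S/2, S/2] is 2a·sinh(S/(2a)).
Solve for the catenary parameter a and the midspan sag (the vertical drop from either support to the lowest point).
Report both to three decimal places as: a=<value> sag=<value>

a=55.164 sag=85.425

seed: a₀ = √(S³/(24(L−S))) = √(175.173³/(24·83.455)) = 51.804675
iter 1: u=1.690706  f(a)=+1.277e+01  f'(a)=-4.242e+00  a ← 51.804675 − (+1.277e+01/-4.242e+00) = 54.815630
iter 2: u=1.597838  f(a)=+1.198e+00  f'(a)=-3.480e+00  a ← 54.815630 − (+1.198e+00/-3.480e+00) = 55.159911
iter 3: u=1.587865  f(a)=+1.296e-02  f'(a)=-3.405e+00  a ← 55.159911 − (+1.296e-02/-3.405e+00) = 55.163715
iter 4: u=1.587756  f(a)=+1.551e-06  f'(a)=-3.405e+00  a ← 55.163715 − (+1.551e-06/-3.405e+00) = 55.163715
iter 5: u=1.587756  f(a)=+0.000e+00  f'(a)=-3.405e+00  a ← 55.163715 − (+0.000e+00/-3.405e+00) = 55.163715
converged: |Δa| < 1e-12 after 5 iterations
sag = a·(cosh(S/(2a)) − 1) = 55.163715·(cosh(1.587756) − 1) = 85.424855
T_max/T_min = cosh(S/(2a)) = 2.548570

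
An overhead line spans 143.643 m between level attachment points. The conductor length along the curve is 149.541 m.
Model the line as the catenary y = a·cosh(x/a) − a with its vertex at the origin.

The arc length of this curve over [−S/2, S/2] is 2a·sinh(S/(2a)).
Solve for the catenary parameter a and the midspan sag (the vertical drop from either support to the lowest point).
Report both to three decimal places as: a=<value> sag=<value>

seed: a₀ = √(S³/(24(L−S))) = √(143.643³/(24·5.898)) = 144.700055
iter 1: u=0.496347  f(a)=+7.308e-02  f'(a)=-8.355e-02  a ← 144.700055 − (+7.308e-02/-8.355e-02) = 145.574771
iter 2: u=0.493365  f(a)=+6.680e-04  f'(a)=-8.203e-02  a ← 145.574771 − (+6.680e-04/-8.203e-02) = 145.582914
iter 3: u=0.493337  f(a)=+5.695e-08  f'(a)=-8.201e-02  a ← 145.582914 − (+5.695e-08/-8.201e-02) = 145.582915
iter 4: u=0.493337  f(a)=-2.842e-14  f'(a)=-8.201e-02  a ← 145.582915 − (-2.842e-14/-8.201e-02) = 145.582915
converged: |Δa| < 1e-12 after 4 iterations
sag = a·(cosh(S/(2a)) − 1) = 145.582915·(cosh(0.493337) − 1) = 18.078360
T_max/T_min = cosh(S/(2a)) = 1.124179

a=145.583 sag=18.078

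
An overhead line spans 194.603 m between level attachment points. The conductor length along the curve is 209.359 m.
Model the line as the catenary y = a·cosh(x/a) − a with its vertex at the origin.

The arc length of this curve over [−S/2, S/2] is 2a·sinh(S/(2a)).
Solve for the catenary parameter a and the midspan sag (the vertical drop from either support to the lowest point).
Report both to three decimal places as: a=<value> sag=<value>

seed: a₀ = √(S³/(24(L−S))) = √(194.603³/(24·14.756)) = 144.256155
iter 1: u=0.674505  f(a)=+3.393e-01  f'(a)=-2.140e-01  a ← 144.256155 − (+3.393e-01/-2.140e-01) = 145.841492
iter 2: u=0.667173  f(a)=+5.675e-03  f'(a)=-2.069e-01  a ← 145.841492 − (+5.675e-03/-2.069e-01) = 145.868915
iter 3: u=0.667048  f(a)=+1.647e-06  f'(a)=-2.068e-01  a ← 145.868915 − (+1.647e-06/-2.068e-01) = 145.868923
iter 4: u=0.667047  f(a)=+1.421e-13  f'(a)=-2.068e-01  a ← 145.868923 − (+1.421e-13/-2.068e-01) = 145.868923
converged: |Δa| < 1e-12 after 4 iterations
sag = a·(cosh(S/(2a)) − 1) = 145.868923·(cosh(0.667047) − 1) = 33.673664
T_max/T_min = cosh(S/(2a)) = 1.230849

a=145.869 sag=33.674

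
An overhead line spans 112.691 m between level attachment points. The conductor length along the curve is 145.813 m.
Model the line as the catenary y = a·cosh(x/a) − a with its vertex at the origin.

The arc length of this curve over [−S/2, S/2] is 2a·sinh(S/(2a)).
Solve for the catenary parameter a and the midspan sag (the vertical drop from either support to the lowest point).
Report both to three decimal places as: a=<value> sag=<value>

a=44.186 sag=41.065

seed: a₀ = √(S³/(24(L−S))) = √(112.691³/(24·33.122)) = 42.429699
iter 1: u=1.327973  f(a)=+3.046e+00  f'(a)=-1.855e+00  a ← 42.429699 − (+3.046e+00/-1.855e+00) = 44.072304
iter 2: u=1.278479  f(a)=+1.858e-01  f'(a)=-1.635e+00  a ← 44.072304 − (+1.858e-01/-1.635e+00) = 44.185994
iter 3: u=1.275189  f(a)=+7.909e-04  f'(a)=-1.621e+00  a ← 44.185994 − (+7.909e-04/-1.621e+00) = 44.186482
iter 4: u=1.275175  f(a)=+1.446e-08  f'(a)=-1.621e+00  a ← 44.186482 − (+1.446e-08/-1.621e+00) = 44.186482
iter 5: u=1.275175  f(a)=+0.000e+00  f'(a)=-1.621e+00  a ← 44.186482 − (+0.000e+00/-1.621e+00) = 44.186482
converged: |Δa| < 1e-12 after 5 iterations
sag = a·(cosh(S/(2a)) − 1) = 44.186482·(cosh(1.275175) − 1) = 41.064928
T_max/T_min = cosh(S/(2a)) = 1.929355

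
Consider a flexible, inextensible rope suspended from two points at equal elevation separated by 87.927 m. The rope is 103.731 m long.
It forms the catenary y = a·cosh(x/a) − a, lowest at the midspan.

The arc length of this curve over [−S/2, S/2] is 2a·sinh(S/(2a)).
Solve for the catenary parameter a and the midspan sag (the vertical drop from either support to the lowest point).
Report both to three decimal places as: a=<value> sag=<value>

seed: a₀ = √(S³/(24(L−S))) = √(87.927³/(24·15.804)) = 42.334482
iter 1: u=1.038480  f(a)=+8.744e-01  f'(a)=-8.303e-01  a ← 42.334482 − (+8.744e-01/-8.303e-01) = 43.387580
iter 2: u=1.013274  f(a)=+3.369e-02  f'(a)=-7.674e-01  a ← 43.387580 − (+3.369e-02/-7.674e-01) = 43.431479
iter 3: u=1.012250  f(a)=+5.445e-05  f'(a)=-7.650e-01  a ← 43.431479 − (+5.445e-05/-7.650e-01) = 43.431550
iter 4: u=1.012248  f(a)=+1.428e-10  f'(a)=-7.650e-01  a ← 43.431550 − (+1.428e-10/-7.650e-01) = 43.431550
iter 5: u=1.012248  f(a)=+0.000e+00  f'(a)=-7.650e-01  a ← 43.431550 − (+0.000e+00/-7.650e-01) = 43.431550
converged: |Δa| < 1e-12 after 5 iterations
sag = a·(cosh(S/(2a)) − 1) = 43.431550·(cosh(1.012248) − 1) = 24.217024
T_max/T_min = cosh(S/(2a)) = 1.557591

a=43.432 sag=24.217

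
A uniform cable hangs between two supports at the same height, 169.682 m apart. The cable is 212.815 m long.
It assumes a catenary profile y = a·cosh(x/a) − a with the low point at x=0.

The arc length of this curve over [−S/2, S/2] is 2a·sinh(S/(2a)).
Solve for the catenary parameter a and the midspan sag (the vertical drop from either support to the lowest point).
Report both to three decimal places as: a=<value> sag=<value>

seed: a₀ = √(S³/(24(L−S))) = √(169.682³/(24·43.133)) = 68.697860
iter 1: u=1.234988  f(a)=+3.411e+00  f'(a)=-1.458e+00  a ← 68.697860 − (+3.411e+00/-1.458e+00) = 71.037611
iter 2: u=1.194311  f(a)=+1.820e-01  f'(a)=-1.306e+00  a ← 71.037611 − (+1.820e-01/-1.306e+00) = 71.176972
iter 3: u=1.191973  f(a)=+5.829e-04  f'(a)=-1.298e+00  a ← 71.176972 − (+5.829e-04/-1.298e+00) = 71.177421
iter 4: u=1.191965  f(a)=+6.021e-09  f'(a)=-1.298e+00  a ← 71.177421 − (+6.021e-09/-1.298e+00) = 71.177421
iter 5: u=1.191965  f(a)=+0.000e+00  f'(a)=-1.298e+00  a ← 71.177421 − (+0.000e+00/-1.298e+00) = 71.177421
converged: |Δa| < 1e-12 after 5 iterations
sag = a·(cosh(S/(2a)) − 1) = 71.177421·(cosh(1.191965) − 1) = 56.841255
T_max/T_min = cosh(S/(2a)) = 1.798585

a=71.177 sag=56.841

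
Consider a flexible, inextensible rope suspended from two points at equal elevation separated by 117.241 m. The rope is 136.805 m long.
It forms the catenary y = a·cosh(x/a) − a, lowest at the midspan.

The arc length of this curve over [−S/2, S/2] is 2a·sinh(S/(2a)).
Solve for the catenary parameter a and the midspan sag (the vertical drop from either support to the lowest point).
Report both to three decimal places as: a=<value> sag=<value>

a=59.998 sag=30.989

seed: a₀ = √(S³/(24(L−S))) = √(117.241³/(24·19.564)) = 58.584783
iter 1: u=1.000610  f(a)=+1.003e+00  f'(a)=-7.372e-01  a ← 58.584783 − (+1.003e+00/-7.372e-01) = 59.945442
iter 2: u=0.977898  f(a)=+3.601e-02  f'(a)=-6.851e-01  a ← 59.945442 − (+3.601e-02/-6.851e-01) = 59.998000
iter 3: u=0.977041  f(a)=+5.023e-05  f'(a)=-6.832e-01  a ← 59.998000 − (+5.023e-05/-6.832e-01) = 59.998074
iter 4: u=0.977040  f(a)=+9.803e-11  f'(a)=-6.832e-01  a ← 59.998074 − (+9.803e-11/-6.832e-01) = 59.998074
iter 5: u=0.977040  f(a)=+0.000e+00  f'(a)=-6.832e-01  a ← 59.998074 − (+0.000e+00/-6.832e-01) = 59.998074
converged: |Δa| < 1e-12 after 5 iterations
sag = a·(cosh(S/(2a)) − 1) = 59.998074·(cosh(0.977040) − 1) = 30.989128
T_max/T_min = cosh(S/(2a)) = 1.516502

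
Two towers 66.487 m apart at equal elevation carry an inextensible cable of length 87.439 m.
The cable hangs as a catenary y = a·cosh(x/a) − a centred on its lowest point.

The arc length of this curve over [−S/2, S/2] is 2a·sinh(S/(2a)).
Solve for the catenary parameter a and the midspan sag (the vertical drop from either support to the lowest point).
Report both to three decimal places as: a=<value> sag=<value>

seed: a₀ = √(S³/(24(L−S))) = √(66.487³/(24·20.952)) = 24.176128
iter 1: u=1.375055  f(a)=+2.072e+00  f'(a)=-2.084e+00  a ← 24.176128 − (+2.072e+00/-2.084e+00) = 25.170563
iter 2: u=1.320729  f(a)=+1.347e-01  f'(a)=-1.821e+00  a ← 25.170563 − (+1.347e-01/-1.821e+00) = 25.244546
iter 3: u=1.316859  f(a)=+6.569e-04  f'(a)=-1.803e+00  a ← 25.244546 − (+6.569e-04/-1.803e+00) = 25.244910
iter 4: u=1.316840  f(a)=+1.579e-08  f'(a)=-1.803e+00  a ← 25.244910 − (+1.579e-08/-1.803e+00) = 25.244910
iter 5: u=1.316840  f(a)=-1.421e-14  f'(a)=-1.803e+00  a ← 25.244910 − (-1.421e-14/-1.803e+00) = 25.244910
converged: |Δa| < 1e-12 after 5 iterations
sag = a·(cosh(S/(2a)) − 1) = 25.244910·(cosh(1.316840) − 1) = 25.239743
T_max/T_min = cosh(S/(2a)) = 1.999795

a=25.245 sag=25.240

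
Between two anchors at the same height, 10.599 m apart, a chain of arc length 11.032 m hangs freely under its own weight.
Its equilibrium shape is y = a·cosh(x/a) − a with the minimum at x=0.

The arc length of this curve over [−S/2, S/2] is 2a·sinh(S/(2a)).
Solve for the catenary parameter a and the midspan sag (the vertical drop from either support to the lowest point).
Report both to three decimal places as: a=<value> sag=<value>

a=10.769 sag=1.330

seed: a₀ = √(S³/(24(L−S))) = √(10.599³/(24·0.433)) = 10.704041
iter 1: u=0.495093  f(a)=+5.338e-03  f'(a)=-8.290e-02  a ← 10.704041 − (+5.338e-03/-8.290e-02) = 10.768427
iter 2: u=0.492133  f(a)=+4.855e-05  f'(a)=-8.140e-02  a ← 10.768427 − (+4.855e-05/-8.140e-02) = 10.769023
iter 3: u=0.492106  f(a)=+4.097e-09  f'(a)=-8.139e-02  a ← 10.769023 − (+4.097e-09/-8.139e-02) = 10.769023
iter 4: u=0.492106  f(a)=+0.000e+00  f'(a)=-8.139e-02  a ← 10.769023 − (+0.000e+00/-8.139e-02) = 10.769023
converged: |Δa| < 1e-12 after 4 iterations
sag = a·(cosh(S/(2a)) − 1) = 10.769023·(cosh(0.492106) − 1) = 1.330486
T_max/T_min = cosh(S/(2a)) = 1.123547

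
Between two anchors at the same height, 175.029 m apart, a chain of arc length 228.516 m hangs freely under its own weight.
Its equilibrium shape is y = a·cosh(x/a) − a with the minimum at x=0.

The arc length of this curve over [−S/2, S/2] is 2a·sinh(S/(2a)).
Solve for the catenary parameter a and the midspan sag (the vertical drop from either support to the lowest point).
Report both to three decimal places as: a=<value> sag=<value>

seed: a₀ = √(S³/(24(L−S))) = √(175.029³/(24·53.487)) = 64.630167
iter 1: u=1.354081  f(a)=+5.123e+00  f'(a)=-1.979e+00  a ← 64.630167 − (+5.123e+00/-1.979e+00) = 67.218631
iter 2: u=1.301938  f(a)=+3.239e-01  f'(a)=-1.736e+00  a ← 67.218631 − (+3.239e-01/-1.736e+00) = 67.405163
iter 3: u=1.298335  f(a)=+1.487e-03  f'(a)=-1.720e+00  a ← 67.405163 − (+1.487e-03/-1.720e+00) = 67.406027
iter 4: u=1.298319  f(a)=+3.169e-08  f'(a)=-1.720e+00  a ← 67.406027 − (+3.169e-08/-1.720e+00) = 67.406027
iter 5: u=1.298319  f(a)=+2.842e-14  f'(a)=-1.720e+00  a ← 67.406027 − (+2.842e-14/-1.720e+00) = 67.406027
converged: |Δa| < 1e-12 after 5 iterations
sag = a·(cosh(S/(2a)) − 1) = 67.406027·(cosh(1.298319) − 1) = 65.253172
T_max/T_min = cosh(S/(2a)) = 1.968061

a=67.406 sag=65.253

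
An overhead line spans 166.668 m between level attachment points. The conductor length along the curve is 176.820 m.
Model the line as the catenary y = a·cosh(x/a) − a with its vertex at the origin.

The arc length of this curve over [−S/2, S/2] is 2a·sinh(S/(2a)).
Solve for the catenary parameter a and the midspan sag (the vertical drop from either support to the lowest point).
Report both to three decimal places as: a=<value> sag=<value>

a=139.089 sag=25.720

seed: a₀ = √(S³/(24(L−S))) = √(166.668³/(24·10.152)) = 137.846870
iter 1: u=0.604540  f(a)=+1.871e-01  f'(a)=-1.527e-01  a ← 137.846870 − (+1.871e-01/-1.527e-01) = 139.071992
iter 2: u=0.599215  f(a)=+2.524e-03  f'(a)=-1.487e-01  a ← 139.071992 − (+2.524e-03/-1.487e-01) = 139.088972
iter 3: u=0.599142  f(a)=+4.731e-07  f'(a)=-1.486e-01  a ← 139.088972 − (+4.731e-07/-1.486e-01) = 139.088975
iter 4: u=0.599142  f(a)=+2.842e-14  f'(a)=-1.486e-01  a ← 139.088975 − (+2.842e-14/-1.486e-01) = 139.088975
converged: |Δa| < 1e-12 after 4 iterations
sag = a·(cosh(S/(2a)) − 1) = 139.088975·(cosh(0.599142) − 1) = 25.720221
T_max/T_min = cosh(S/(2a)) = 1.184919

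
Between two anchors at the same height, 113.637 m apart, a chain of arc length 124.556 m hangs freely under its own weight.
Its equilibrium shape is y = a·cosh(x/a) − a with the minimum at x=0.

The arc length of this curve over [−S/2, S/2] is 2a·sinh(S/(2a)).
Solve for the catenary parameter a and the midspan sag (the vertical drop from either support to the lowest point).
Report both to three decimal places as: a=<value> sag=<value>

a=75.887 sag=22.283

seed: a₀ = √(S³/(24(L−S))) = √(113.637³/(24·10.919)) = 74.831179
iter 1: u=0.759289  f(a)=+3.191e-01  f'(a)=-3.090e-01  a ← 74.831179 − (+3.191e-01/-3.090e-01) = 75.863869
iter 2: u=0.748953  f(a)=+6.726e-03  f'(a)=-2.961e-01  a ← 75.863869 − (+6.726e-03/-2.961e-01) = 75.886583
iter 3: u=0.748729  f(a)=+3.131e-06  f'(a)=-2.958e-01  a ← 75.886583 − (+3.131e-06/-2.958e-01) = 75.886594
iter 4: u=0.748729  f(a)=+6.821e-13  f'(a)=-2.958e-01  a ← 75.886594 − (+6.821e-13/-2.958e-01) = 75.886594
converged: |Δa| < 1e-12 after 4 iterations
sag = a·(cosh(S/(2a)) − 1) = 75.886594·(cosh(0.748729) − 1) = 22.283281
T_max/T_min = cosh(S/(2a)) = 1.293639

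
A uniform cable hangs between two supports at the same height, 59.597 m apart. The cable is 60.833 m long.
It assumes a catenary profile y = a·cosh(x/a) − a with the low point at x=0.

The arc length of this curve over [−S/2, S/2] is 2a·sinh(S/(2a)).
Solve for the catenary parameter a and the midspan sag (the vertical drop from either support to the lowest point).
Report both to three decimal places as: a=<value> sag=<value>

a=84.735 sag=5.294

seed: a₀ = √(S³/(24(L−S))) = √(59.597³/(24·1.236)) = 84.473744
iter 1: u=0.352755  f(a)=+7.713e-03  f'(a)=-2.963e-02  a ← 84.473744 − (+7.713e-03/-2.963e-02) = 84.734059
iter 2: u=0.351671  f(a)=+3.580e-05  f'(a)=-2.935e-02  a ← 84.734059 − (+3.580e-05/-2.935e-02) = 84.735278
iter 3: u=0.351666  f(a)=+7.792e-10  f'(a)=-2.935e-02  a ← 84.735278 − (+7.792e-10/-2.935e-02) = 84.735278
iter 4: u=0.351666  f(a)=-7.105e-15  f'(a)=-2.935e-02  a ← 84.735278 − (-7.105e-15/-2.935e-02) = 84.735278
converged: |Δa| < 1e-12 after 4 iterations
sag = a·(cosh(S/(2a)) − 1) = 84.735278·(cosh(0.351666) − 1) = 5.293777
T_max/T_min = cosh(S/(2a)) = 1.062474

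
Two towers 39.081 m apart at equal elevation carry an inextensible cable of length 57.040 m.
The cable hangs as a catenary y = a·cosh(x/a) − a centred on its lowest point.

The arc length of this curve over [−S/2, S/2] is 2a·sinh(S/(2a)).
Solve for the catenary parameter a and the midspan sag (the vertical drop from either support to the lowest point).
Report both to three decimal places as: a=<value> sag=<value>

a=12.506 sag=18.635

seed: a₀ = √(S³/(24(L−S))) = √(39.081³/(24·17.959)) = 11.767977
iter 1: u=1.660481  f(a)=+2.645e+00  f'(a)=-3.981e+00  a ← 11.767977 − (+2.645e+00/-3.981e+00) = 12.432324
iter 2: u=1.571750  f(a)=+2.405e-01  f'(a)=-3.287e+00  a ← 12.432324 − (+2.405e-01/-3.287e+00) = 12.505484
iter 3: u=1.562554  f(a)=+2.428e-03  f'(a)=-3.221e+00  a ← 12.505484 − (+2.428e-03/-3.221e+00) = 12.506238
iter 4: u=1.562460  f(a)=+2.529e-07  f'(a)=-3.220e+00  a ← 12.506238 − (+2.529e-07/-3.220e+00) = 12.506238
iter 5: u=1.562460  f(a)=+7.105e-15  f'(a)=-3.220e+00  a ← 12.506238 − (+7.105e-15/-3.220e+00) = 12.506238
converged: |Δa| < 1e-12 after 5 iterations
sag = a·(cosh(S/(2a)) − 1) = 12.506238·(cosh(1.562460) − 1) = 18.635316
T_max/T_min = cosh(S/(2a)) = 2.490082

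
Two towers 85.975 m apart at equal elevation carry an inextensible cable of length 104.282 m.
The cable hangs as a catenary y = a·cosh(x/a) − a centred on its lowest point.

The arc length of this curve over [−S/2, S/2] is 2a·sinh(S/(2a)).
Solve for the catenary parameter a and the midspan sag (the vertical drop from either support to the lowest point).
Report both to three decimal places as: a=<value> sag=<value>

seed: a₀ = √(S³/(24(L−S))) = √(85.975³/(24·18.307)) = 38.031553
iter 1: u=1.130311  f(a)=+1.206e+00  f'(a)=-1.091e+00  a ← 38.031553 − (+1.206e+00/-1.091e+00) = 39.136178
iter 2: u=1.098408  f(a)=+5.452e-02  f'(a)=-9.948e-01  a ← 39.136178 − (+5.452e-02/-9.948e-01) = 39.190988
iter 3: u=1.096872  f(a)=+1.232e-04  f'(a)=-9.903e-01  a ← 39.190988 − (+1.232e-04/-9.903e-01) = 39.191112
iter 4: u=1.096869  f(a)=+6.321e-10  f'(a)=-9.903e-01  a ← 39.191112 − (+6.321e-10/-9.903e-01) = 39.191112
iter 5: u=1.096869  f(a)=+0.000e+00  f'(a)=-9.903e-01  a ← 39.191112 − (+0.000e+00/-9.903e-01) = 39.191112
converged: |Δa| < 1e-12 after 5 iterations
sag = a·(cosh(S/(2a)) − 1) = 39.191112·(cosh(1.096869) − 1) = 26.036391
T_max/T_min = cosh(S/(2a)) = 1.664344

a=39.191 sag=26.036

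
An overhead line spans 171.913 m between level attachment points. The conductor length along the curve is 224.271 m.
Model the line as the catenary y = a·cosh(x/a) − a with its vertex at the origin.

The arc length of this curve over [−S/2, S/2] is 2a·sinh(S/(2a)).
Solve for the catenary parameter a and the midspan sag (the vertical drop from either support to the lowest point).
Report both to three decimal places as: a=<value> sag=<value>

a=66.309 sag=63.965

seed: a₀ = √(S³/(24(L−S))) = √(171.913³/(24·52.358)) = 63.586648
iter 1: u=1.351801  f(a)=+4.997e+00  f'(a)=-1.968e+00  a ← 63.586648 − (+4.997e+00/-1.968e+00) = 66.125864
iter 2: u=1.299892  f(a)=+3.149e-01  f'(a)=-1.727e+00  a ← 66.125864 − (+3.149e-01/-1.727e+00) = 66.308209
iter 3: u=1.296318  f(a)=+1.437e-03  f'(a)=-1.711e+00  a ← 66.308209 − (+1.437e-03/-1.711e+00) = 66.309049
iter 4: u=1.296301  f(a)=+3.021e-08  f'(a)=-1.711e+00  a ← 66.309049 − (+3.021e-08/-1.711e+00) = 66.309049
iter 5: u=1.296301  f(a)=+2.842e-14  f'(a)=-1.711e+00  a ← 66.309049 − (+2.842e-14/-1.711e+00) = 66.309049
converged: |Δa| < 1e-12 after 5 iterations
sag = a·(cosh(S/(2a)) − 1) = 66.309049·(cosh(1.296301) − 1) = 63.964741
T_max/T_min = cosh(S/(2a)) = 1.964646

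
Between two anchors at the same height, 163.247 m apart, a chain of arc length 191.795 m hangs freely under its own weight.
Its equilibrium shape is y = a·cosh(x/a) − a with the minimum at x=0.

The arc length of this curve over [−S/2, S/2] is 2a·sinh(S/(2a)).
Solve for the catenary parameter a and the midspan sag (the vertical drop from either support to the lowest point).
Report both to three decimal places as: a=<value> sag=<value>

a=81.696 sag=44.283

seed: a₀ = √(S³/(24(L−S))) = √(163.247³/(24·28.548)) = 79.684591
iter 1: u=1.024332  f(a)=+1.536e+00  f'(a)=-7.946e-01  a ← 79.684591 − (+1.536e+00/-7.946e-01) = 81.617281
iter 2: u=1.000076  f(a)=+5.765e-02  f'(a)=-7.359e-01  a ← 81.617281 − (+5.765e-02/-7.359e-01) = 81.695610
iter 3: u=0.999117  f(a)=+8.825e-05  f'(a)=-7.337e-01  a ← 81.695610 − (+8.825e-05/-7.337e-01) = 81.695731
iter 4: u=0.999116  f(a)=+2.075e-10  f'(a)=-7.337e-01  a ← 81.695731 − (+2.075e-10/-7.337e-01) = 81.695731
iter 5: u=0.999116  f(a)=+2.842e-14  f'(a)=-7.337e-01  a ← 81.695731 − (+2.842e-14/-7.337e-01) = 81.695731
converged: |Δa| < 1e-12 after 5 iterations
sag = a·(cosh(S/(2a)) − 1) = 81.695731·(cosh(0.999116) − 1) = 44.282533
T_max/T_min = cosh(S/(2a)) = 1.542042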